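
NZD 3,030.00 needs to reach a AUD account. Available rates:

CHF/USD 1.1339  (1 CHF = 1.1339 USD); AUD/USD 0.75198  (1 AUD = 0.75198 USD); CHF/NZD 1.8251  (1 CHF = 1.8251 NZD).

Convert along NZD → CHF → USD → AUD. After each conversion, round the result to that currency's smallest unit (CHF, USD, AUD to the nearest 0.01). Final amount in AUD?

AUD 2,503.36

NZD 3,030.00 ÷ 1.8251 = CHF 1,660.18
CHF 1,660.18 × 1.1339 = USD 1,882.48
USD 1,882.48 ÷ 0.75198 = AUD 2,503.36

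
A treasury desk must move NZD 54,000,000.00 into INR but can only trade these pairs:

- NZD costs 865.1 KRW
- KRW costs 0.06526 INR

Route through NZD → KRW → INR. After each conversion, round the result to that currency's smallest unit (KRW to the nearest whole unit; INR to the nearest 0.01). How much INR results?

NZD 54,000,000.00 × 865.1 = KRW 46,715,400,000
KRW 46,715,400,000 × 0.06526 = INR 3,048,647,004.00

INR 3,048,647,004.00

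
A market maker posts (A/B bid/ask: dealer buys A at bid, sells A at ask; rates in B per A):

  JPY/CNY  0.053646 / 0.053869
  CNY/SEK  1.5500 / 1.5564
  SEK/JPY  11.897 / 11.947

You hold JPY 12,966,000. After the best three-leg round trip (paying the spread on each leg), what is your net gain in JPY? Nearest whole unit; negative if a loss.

Best loop JPY → SEK → CNY → JPY:
JPY 12,966,000 ÷ 11.947 (buy SEK at ask) = SEK 1,085,293.38
SEK 1,085,293.38 ÷ 1.5564 (buy CNY at ask) = CNY 697,310.06
CNY 697,310.06 ÷ 0.053869 (buy JPY at ask) = JPY 12,944,552

Net result: JPY -21,448 (no profitable arbitrage after spreads)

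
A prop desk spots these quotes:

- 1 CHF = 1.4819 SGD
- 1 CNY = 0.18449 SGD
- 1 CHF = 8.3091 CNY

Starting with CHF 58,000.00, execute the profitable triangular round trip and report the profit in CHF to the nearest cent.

Profitable loop is CHF → CNY → SGD → CHF:
CHF 58,000.00 × 8.3091 = CNY 481,927.80
CNY 481,927.80 × 0.18449 = SGD 88,910.86
SGD 88,910.86 ÷ 1.4819 = CHF 59,997.88
Profit = CHF 59,997.88 − CHF 58,000.00

Profit: CHF 1,997.88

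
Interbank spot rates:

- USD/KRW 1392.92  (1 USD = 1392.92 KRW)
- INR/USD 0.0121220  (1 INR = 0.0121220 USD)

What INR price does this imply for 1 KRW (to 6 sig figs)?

1 KRW ÷ 1392.92 = 0.000717916 USD
0.000717916 USD ÷ 0.0121220 = 0.0592242 INR

KRW/INR = 0.0592242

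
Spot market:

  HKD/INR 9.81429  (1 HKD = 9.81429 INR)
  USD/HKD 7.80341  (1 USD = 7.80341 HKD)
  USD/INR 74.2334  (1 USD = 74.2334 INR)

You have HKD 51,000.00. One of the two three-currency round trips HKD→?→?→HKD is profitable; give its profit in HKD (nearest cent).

Profit: HKD 1,615.55

Profitable loop is HKD → INR → USD → HKD:
HKD 51,000.00 × 9.81429 = INR 500,528.79
INR 500,528.79 ÷ 74.2334 = USD 6,742.64
USD 6,742.64 × 7.80341 = HKD 52,615.55
Profit = HKD 52,615.55 − HKD 51,000.00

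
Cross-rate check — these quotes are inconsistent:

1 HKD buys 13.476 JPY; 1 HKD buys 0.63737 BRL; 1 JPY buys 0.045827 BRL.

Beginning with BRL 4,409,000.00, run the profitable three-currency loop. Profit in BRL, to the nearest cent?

Profitable loop is BRL → JPY → HKD → BRL:
BRL 4,409,000.00 ÷ 0.045827 = JPY 96,209,658
JPY 96,209,658 ÷ 13.476 = HKD 7,139,333.49
HKD 7,139,333.49 × 0.63737 = BRL 4,550,396.98
Profit = BRL 4,550,396.98 − BRL 4,409,000.00

Profit: BRL 141,396.98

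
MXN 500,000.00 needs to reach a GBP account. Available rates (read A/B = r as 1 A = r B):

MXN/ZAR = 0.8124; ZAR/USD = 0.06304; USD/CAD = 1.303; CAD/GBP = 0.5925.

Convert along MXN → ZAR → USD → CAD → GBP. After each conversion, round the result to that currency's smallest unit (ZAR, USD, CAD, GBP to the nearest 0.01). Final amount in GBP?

MXN 500,000.00 × 0.8124 = ZAR 406,200.00
ZAR 406,200.00 × 0.06304 = USD 25,606.85
USD 25,606.85 × 1.303 = CAD 33,365.73
CAD 33,365.73 × 0.5925 = GBP 19,769.20

GBP 19,769.20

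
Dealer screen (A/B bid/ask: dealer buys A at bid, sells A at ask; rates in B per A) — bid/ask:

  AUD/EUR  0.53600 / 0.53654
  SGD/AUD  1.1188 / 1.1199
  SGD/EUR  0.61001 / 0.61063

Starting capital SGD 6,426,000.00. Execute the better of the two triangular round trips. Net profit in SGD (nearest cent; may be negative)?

Net profit: SGD 97,735.22

Best loop SGD → EUR → AUD → SGD:
SGD 6,426,000.00 × 0.61001 (sell SGD at bid) = EUR 3,919,924.26
EUR 3,919,924.26 ÷ 0.53654 (buy AUD at ask) = AUD 7,305,931.08
AUD 7,305,931.08 ÷ 1.1199 (buy SGD at ask) = SGD 6,523,735.22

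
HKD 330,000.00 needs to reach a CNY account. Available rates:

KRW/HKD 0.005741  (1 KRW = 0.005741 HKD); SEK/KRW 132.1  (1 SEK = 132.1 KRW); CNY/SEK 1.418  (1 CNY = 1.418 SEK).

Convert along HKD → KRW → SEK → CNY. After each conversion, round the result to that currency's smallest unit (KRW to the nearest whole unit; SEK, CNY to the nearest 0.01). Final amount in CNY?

HKD 330,000.00 ÷ 0.005741 = KRW 57,481,275
KRW 57,481,275 ÷ 132.1 = SEK 435,134.56
SEK 435,134.56 ÷ 1.418 = CNY 306,864.99

CNY 306,864.99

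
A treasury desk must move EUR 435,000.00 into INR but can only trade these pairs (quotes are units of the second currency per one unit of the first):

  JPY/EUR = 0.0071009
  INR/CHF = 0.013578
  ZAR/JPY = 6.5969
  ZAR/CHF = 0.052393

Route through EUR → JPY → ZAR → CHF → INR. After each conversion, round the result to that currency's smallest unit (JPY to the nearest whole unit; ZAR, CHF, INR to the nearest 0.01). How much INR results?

INR 35,832,195.46

EUR 435,000.00 ÷ 0.0071009 = JPY 61,259,840
JPY 61,259,840 ÷ 6.5969 = ZAR 9,286,155.62
ZAR 9,286,155.62 × 0.052393 = CHF 486,529.55
CHF 486,529.55 ÷ 0.013578 = INR 35,832,195.46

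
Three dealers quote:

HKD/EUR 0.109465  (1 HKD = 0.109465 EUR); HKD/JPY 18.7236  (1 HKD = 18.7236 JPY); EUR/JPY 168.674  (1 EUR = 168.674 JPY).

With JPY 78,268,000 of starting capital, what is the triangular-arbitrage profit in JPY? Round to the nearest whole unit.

Profit: JPY 1,100,864

Profitable loop is JPY → EUR → HKD → JPY:
JPY 78,268,000 ÷ 168.674 = EUR 464,019.35
EUR 464,019.35 ÷ 0.109465 = HKD 4,238,974.57
HKD 4,238,974.57 × 18.7236 = JPY 79,368,864
Profit = JPY 79,368,864 − JPY 78,268,000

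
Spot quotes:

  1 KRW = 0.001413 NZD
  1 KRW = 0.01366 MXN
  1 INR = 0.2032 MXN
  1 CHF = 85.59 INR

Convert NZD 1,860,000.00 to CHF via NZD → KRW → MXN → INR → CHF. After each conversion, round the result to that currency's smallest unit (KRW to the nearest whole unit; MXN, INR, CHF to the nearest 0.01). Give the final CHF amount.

NZD 1,860,000.00 ÷ 0.001413 = KRW 1,316,348,195
KRW 1,316,348,195 × 0.01366 = MXN 17,981,316.34
MXN 17,981,316.34 ÷ 0.2032 = INR 88,490,730.02
INR 88,490,730.02 ÷ 85.59 = CHF 1,033,890.99

CHF 1,033,890.99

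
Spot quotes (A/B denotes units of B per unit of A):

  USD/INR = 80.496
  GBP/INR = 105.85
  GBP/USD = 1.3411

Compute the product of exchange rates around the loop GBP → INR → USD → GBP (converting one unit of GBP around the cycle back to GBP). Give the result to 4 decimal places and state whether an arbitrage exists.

0.9805 (arbitrage exists)

Around GBP → INR → USD → GBP: 1 × 105.85 ÷ 80.496 ÷ 1.3411 = 0.980518
Product < 1; profitable direction is GBP → USD → INR → GBP.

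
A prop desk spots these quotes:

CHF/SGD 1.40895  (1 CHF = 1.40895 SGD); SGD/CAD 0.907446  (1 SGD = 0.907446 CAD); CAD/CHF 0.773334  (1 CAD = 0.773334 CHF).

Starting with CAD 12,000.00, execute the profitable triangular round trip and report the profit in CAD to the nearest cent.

Profitable loop is CAD → SGD → CHF → CAD:
CAD 12,000.00 ÷ 0.907446 = SGD 13,223.93
SGD 13,223.93 ÷ 1.40895 = CHF 9,385.66
CHF 9,385.66 ÷ 0.773334 = CAD 12,136.62
Profit = CAD 12,136.62 − CAD 12,000.00

Profit: CAD 136.62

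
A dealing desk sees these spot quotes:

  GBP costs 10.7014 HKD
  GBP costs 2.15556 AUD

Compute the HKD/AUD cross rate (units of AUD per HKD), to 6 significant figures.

1 HKD ÷ 10.7014 = 0.0934457 GBP
0.0934457 GBP × 2.15556 = 0.201428 AUD

HKD/AUD = 0.201428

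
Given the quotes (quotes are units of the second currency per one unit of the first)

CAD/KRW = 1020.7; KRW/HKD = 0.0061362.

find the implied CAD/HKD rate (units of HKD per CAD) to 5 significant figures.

1 CAD × 1020.7 = 1020.7 KRW
1020.7 KRW × 0.0061362 = 6.26322 HKD

CAD/HKD = 6.2632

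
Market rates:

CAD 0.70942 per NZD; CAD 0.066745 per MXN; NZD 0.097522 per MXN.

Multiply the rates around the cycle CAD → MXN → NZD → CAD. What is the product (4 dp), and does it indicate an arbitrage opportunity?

1.0365 (arbitrage exists)

Around CAD → MXN → NZD → CAD: 1 ÷ 0.066745 × 0.097522 × 0.70942 = 1.036543
Product > 1; profitable direction is CAD → MXN → NZD → CAD.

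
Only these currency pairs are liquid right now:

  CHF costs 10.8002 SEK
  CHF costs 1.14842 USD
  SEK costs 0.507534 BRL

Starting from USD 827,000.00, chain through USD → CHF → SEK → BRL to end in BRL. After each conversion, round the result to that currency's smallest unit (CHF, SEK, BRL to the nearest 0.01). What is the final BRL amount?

BRL 3,947,314.26

USD 827,000.00 ÷ 1.14842 = CHF 720,119.82
CHF 720,119.82 × 10.8002 = SEK 7,777,438.08
SEK 7,777,438.08 × 0.507534 = BRL 3,947,314.26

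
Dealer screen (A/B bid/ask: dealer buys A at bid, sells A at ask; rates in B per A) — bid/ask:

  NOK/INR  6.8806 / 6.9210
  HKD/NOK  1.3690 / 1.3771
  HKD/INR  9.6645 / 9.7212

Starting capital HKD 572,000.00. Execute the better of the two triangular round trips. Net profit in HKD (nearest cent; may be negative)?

Net profit: HKD 8,017.49

Best loop HKD → INR → NOK → HKD:
HKD 572,000.00 × 9.6645 (sell HKD at bid) = INR 5,528,094.00
INR 5,528,094.00 ÷ 6.9210 (buy NOK at ask) = NOK 798,742.09
NOK 798,742.09 ÷ 1.3771 (buy HKD at ask) = HKD 580,017.49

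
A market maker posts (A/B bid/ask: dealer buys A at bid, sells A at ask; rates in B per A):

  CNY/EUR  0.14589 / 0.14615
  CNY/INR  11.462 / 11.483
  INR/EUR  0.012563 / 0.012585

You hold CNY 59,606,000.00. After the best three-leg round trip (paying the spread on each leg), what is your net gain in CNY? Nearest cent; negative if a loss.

Net profit: CNY 567,727.92

Best loop CNY → EUR → INR → CNY:
CNY 59,606,000.00 × 0.14589 (sell CNY at bid) = EUR 8,695,919.34
EUR 8,695,919.34 ÷ 0.012585 (buy INR at ask) = INR 690,974,917.76
INR 690,974,917.76 ÷ 11.483 (buy CNY at ask) = CNY 60,173,727.92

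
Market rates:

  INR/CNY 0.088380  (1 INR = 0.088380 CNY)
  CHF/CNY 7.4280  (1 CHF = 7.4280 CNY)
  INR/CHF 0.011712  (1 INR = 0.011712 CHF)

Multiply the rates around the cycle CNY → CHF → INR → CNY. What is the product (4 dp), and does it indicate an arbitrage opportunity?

Around CNY → CHF → INR → CNY: 1 ÷ 7.4280 ÷ 0.011712 × 0.088380 = 1.015900
Product > 1; profitable direction is CNY → CHF → INR → CNY.

1.0159 (arbitrage exists)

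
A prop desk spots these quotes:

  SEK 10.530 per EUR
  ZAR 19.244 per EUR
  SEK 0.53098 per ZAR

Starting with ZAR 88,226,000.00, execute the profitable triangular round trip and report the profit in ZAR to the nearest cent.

Profit: ZAR 2,692,329.88

Profitable loop is ZAR → EUR → SEK → ZAR:
ZAR 88,226,000.00 ÷ 19.244 = EUR 4,584,597.80
EUR 4,584,597.80 × 10.530 = SEK 48,275,814.80
SEK 48,275,814.80 ÷ 0.53098 = ZAR 90,918,329.88
Profit = ZAR 90,918,329.88 − ZAR 88,226,000.00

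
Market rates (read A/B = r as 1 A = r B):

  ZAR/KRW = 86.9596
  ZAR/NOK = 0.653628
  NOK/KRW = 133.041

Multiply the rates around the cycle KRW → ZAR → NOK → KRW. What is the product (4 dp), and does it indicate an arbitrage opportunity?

Around KRW → ZAR → NOK → KRW: 1 ÷ 86.9596 × 0.653628 × 133.041 = 0.999997
Product ≈ 1 (deviation 0.000%, within rounding noise).

1.0000 (no arbitrage)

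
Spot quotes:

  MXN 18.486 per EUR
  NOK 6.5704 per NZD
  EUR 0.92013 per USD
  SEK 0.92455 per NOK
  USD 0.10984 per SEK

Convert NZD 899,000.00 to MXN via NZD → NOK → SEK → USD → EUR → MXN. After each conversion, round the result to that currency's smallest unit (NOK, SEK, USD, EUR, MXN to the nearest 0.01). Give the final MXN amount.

NZD 899,000.00 × 6.5704 = NOK 5,906,789.60
NOK 5,906,789.60 × 0.92455 = SEK 5,461,122.32
SEK 5,461,122.32 × 0.10984 = USD 599,849.68
USD 599,849.68 × 0.92013 = EUR 551,939.69
EUR 551,939.69 × 18.486 = MXN 10,203,157.11

MXN 10,203,157.11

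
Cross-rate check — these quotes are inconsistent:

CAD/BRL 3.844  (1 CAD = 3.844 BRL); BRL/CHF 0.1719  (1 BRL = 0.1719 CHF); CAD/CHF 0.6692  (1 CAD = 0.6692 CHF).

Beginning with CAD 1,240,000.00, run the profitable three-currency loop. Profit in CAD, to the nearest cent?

Profitable loop is CAD → CHF → BRL → CAD:
CAD 1,240,000.00 × 0.6692 = CHF 829,808.00
CHF 829,808.00 ÷ 0.1719 = BRL 4,827,271.67
BRL 4,827,271.67 ÷ 3.844 = CAD 1,255,793.88
Profit = CAD 1,255,793.88 − CAD 1,240,000.00

Profit: CAD 15,793.88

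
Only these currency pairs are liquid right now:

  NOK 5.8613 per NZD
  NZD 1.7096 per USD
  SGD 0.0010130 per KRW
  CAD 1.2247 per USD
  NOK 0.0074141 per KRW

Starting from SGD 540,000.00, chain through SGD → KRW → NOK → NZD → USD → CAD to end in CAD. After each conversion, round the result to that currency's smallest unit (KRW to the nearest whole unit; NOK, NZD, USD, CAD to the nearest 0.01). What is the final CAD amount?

SGD 540,000.00 ÷ 0.0010130 = KRW 533,070,089
KRW 533,070,089 × 0.0074141 = NOK 3,952,234.95
NOK 3,952,234.95 ÷ 5.8613 = NZD 674,293.24
NZD 674,293.24 ÷ 1.7096 = USD 394,415.79
USD 394,415.79 × 1.2247 = CAD 483,041.02

CAD 483,041.02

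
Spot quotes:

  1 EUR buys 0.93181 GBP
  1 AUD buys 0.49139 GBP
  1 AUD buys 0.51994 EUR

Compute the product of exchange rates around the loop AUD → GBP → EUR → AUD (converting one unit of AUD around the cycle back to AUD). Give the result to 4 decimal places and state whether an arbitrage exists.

Around AUD → GBP → EUR → AUD: 1 × 0.49139 ÷ 0.93181 ÷ 0.51994 = 1.014252
Product > 1; profitable direction is AUD → GBP → EUR → AUD.

1.0143 (arbitrage exists)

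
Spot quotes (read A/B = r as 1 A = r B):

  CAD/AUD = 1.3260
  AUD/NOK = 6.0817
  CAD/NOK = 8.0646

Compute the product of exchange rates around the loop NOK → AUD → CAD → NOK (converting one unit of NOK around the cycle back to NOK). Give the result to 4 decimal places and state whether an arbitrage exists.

Around NOK → AUD → CAD → NOK: 1 ÷ 6.0817 ÷ 1.3260 × 8.0646 = 1.000033
Product ≈ 1 (deviation 0.003%, within rounding noise).

1.0000 (no arbitrage)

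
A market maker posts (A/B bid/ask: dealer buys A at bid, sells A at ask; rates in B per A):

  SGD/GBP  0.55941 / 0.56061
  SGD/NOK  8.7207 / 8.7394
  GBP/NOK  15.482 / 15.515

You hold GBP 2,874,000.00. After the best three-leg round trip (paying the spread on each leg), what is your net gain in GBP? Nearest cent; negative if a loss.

Net profit: GBP 7,545.56

Best loop GBP → SGD → NOK → GBP:
GBP 2,874,000.00 ÷ 0.56061 (buy SGD at ask) = SGD 5,126,558.57
SGD 5,126,558.57 × 8.7207 (sell SGD at bid) = NOK 44,707,179.32
NOK 44,707,179.32 ÷ 15.515 (buy GBP at ask) = GBP 2,881,545.56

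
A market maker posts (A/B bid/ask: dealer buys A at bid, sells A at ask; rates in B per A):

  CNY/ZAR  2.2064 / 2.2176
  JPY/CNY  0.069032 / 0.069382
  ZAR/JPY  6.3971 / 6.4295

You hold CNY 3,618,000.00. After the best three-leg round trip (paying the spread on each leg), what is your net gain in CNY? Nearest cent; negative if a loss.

Best loop CNY → JPY → ZAR → CNY:
CNY 3,618,000.00 ÷ 0.069382 (buy JPY at ask) = JPY 52,146,090
JPY 52,146,090 ÷ 6.4295 (buy ZAR at ask) = ZAR 8,110,442.45
ZAR 8,110,442.45 ÷ 2.2176 (buy CNY at ask) = CNY 3,657,306.30

Net profit: CNY 39,306.30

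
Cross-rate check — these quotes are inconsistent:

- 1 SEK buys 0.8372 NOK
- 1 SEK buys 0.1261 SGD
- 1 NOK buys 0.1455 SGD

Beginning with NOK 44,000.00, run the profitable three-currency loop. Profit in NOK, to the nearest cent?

Profit: NOK 1,548.65

Profitable loop is NOK → SEK → SGD → NOK:
NOK 44,000.00 ÷ 0.8372 = SEK 52,556.14
SEK 52,556.14 × 0.1261 = SGD 6,627.33
SGD 6,627.33 ÷ 0.1455 = NOK 45,548.65
Profit = NOK 45,548.65 − NOK 44,000.00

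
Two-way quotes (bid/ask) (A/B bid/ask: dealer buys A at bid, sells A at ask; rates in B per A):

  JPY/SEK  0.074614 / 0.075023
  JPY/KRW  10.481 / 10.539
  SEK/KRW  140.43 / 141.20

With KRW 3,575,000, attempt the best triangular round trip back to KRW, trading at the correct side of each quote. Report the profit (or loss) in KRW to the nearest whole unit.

Best loop KRW → JPY → SEK → KRW:
KRW 3,575,000 ÷ 10.539 (buy JPY at ask) = JPY 339,216
JPY 339,216 × 0.074614 (sell JPY at bid) = SEK 25,310.28
SEK 25,310.28 × 140.43 (sell SEK at bid) = KRW 3,554,323

Net result: KRW -20,677 (no profitable arbitrage after spreads)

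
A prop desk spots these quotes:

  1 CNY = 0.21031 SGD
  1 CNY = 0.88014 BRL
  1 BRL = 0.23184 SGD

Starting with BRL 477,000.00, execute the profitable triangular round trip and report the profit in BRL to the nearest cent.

Profit: BRL 14,629.77

Profitable loop is BRL → CNY → SGD → BRL:
BRL 477,000.00 ÷ 0.88014 = CNY 541,959.23
CNY 541,959.23 × 0.21031 = SGD 113,979.45
SGD 113,979.45 ÷ 0.23184 = BRL 491,629.77
Profit = BRL 491,629.77 − BRL 477,000.00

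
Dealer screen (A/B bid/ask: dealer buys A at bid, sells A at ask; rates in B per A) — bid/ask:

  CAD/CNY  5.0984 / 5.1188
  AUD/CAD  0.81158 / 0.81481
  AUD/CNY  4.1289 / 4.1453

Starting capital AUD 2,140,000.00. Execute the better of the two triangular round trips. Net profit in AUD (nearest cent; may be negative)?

Best loop AUD → CAD → CNY → AUD:
AUD 2,140,000.00 × 0.81158 (sell AUD at bid) = CAD 1,736,781.20
CAD 1,736,781.20 × 5.0984 (sell CAD at bid) = CNY 8,854,805.27
CNY 8,854,805.27 ÷ 4.1453 (buy AUD at ask) = AUD 2,136,107.22

Net result: AUD -3,892.78 (no profitable arbitrage after spreads)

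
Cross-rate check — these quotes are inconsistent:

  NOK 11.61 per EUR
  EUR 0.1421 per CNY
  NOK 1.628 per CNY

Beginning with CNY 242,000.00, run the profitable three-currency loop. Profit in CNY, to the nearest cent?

Profit: CNY 3,237.72

Profitable loop is CNY → EUR → NOK → CNY:
CNY 242,000.00 × 0.1421 = EUR 34,388.20
EUR 34,388.20 × 11.61 = NOK 399,247.00
NOK 399,247.00 ÷ 1.628 = CNY 245,237.72
Profit = CNY 245,237.72 − CNY 242,000.00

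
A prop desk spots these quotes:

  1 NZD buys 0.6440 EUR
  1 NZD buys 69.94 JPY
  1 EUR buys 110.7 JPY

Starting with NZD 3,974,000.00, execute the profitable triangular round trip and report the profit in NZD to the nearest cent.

Profit: NZD 76,752.63

Profitable loop is NZD → EUR → JPY → NZD:
NZD 3,974,000.00 × 0.6440 = EUR 2,559,256.00
EUR 2,559,256.00 × 110.7 = JPY 283,309,639
JPY 283,309,639 ÷ 69.94 = NZD 4,050,752.63
Profit = NZD 4,050,752.63 − NZD 3,974,000.00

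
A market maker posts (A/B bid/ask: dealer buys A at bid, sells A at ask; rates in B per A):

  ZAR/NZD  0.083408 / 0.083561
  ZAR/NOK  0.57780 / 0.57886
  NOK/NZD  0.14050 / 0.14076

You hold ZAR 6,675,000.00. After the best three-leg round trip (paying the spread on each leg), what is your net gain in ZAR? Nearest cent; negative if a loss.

Net profit: ZAR 157,917.53

Best loop ZAR → NZD → NOK → ZAR:
ZAR 6,675,000.00 × 0.083408 (sell ZAR at bid) = NZD 556,748.40
NZD 556,748.40 ÷ 0.14076 (buy NOK at ask) = NOK 3,955,302.64
NOK 3,955,302.64 ÷ 0.57886 (buy ZAR at ask) = ZAR 6,832,917.53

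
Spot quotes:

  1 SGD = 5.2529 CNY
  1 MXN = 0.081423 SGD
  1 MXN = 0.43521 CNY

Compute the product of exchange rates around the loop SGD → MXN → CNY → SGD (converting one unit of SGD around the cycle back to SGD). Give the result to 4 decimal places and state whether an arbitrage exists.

Around SGD → MXN → CNY → SGD: 1 ÷ 0.081423 × 0.43521 ÷ 5.2529 = 1.017543
Product > 1; profitable direction is SGD → MXN → CNY → SGD.

1.0175 (arbitrage exists)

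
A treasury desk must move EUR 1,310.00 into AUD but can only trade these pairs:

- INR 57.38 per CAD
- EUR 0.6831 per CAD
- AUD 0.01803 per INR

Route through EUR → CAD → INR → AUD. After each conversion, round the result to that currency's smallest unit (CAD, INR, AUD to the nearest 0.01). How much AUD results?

AUD 1,984.01

EUR 1,310.00 ÷ 0.6831 = CAD 1,917.73
CAD 1,917.73 × 57.38 = INR 110,039.35
INR 110,039.35 × 0.01803 = AUD 1,984.01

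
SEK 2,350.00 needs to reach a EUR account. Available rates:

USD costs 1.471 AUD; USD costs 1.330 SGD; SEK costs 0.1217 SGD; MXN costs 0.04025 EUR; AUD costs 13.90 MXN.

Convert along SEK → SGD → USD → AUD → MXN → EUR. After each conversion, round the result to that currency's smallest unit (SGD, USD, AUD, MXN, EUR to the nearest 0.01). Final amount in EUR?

SEK 2,350.00 × 0.1217 = SGD 286.00
SGD 286.00 ÷ 1.330 = USD 215.04
USD 215.04 × 1.471 = AUD 316.32
AUD 316.32 × 13.90 = MXN 4,396.85
MXN 4,396.85 × 0.04025 = EUR 176.97

EUR 176.97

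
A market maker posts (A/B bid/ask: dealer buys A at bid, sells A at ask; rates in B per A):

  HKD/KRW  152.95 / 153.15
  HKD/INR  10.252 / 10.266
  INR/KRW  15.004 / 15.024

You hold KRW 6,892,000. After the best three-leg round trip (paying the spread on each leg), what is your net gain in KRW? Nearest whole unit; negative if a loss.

Best loop KRW → HKD → INR → KRW:
KRW 6,892,000 ÷ 153.15 (buy HKD at ask) = HKD 45,001.63
HKD 45,001.63 × 10.252 (sell HKD at bid) = INR 461,356.74
INR 461,356.74 × 15.004 (sell INR at bid) = KRW 6,922,196

Net profit: KRW 30,196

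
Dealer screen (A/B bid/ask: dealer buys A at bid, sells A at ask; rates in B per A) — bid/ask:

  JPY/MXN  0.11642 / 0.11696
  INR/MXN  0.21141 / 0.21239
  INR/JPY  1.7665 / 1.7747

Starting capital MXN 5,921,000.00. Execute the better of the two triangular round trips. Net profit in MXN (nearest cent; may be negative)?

Net profit: MXN 109,568.83

Best loop MXN → JPY → INR → MXN:
MXN 5,921,000.00 ÷ 0.11696 (buy JPY at ask) = JPY 50,624,145
JPY 50,624,145 ÷ 1.7747 (buy INR at ask) = INR 28,525,466.28
INR 28,525,466.28 × 0.21141 (sell INR at bid) = MXN 6,030,568.83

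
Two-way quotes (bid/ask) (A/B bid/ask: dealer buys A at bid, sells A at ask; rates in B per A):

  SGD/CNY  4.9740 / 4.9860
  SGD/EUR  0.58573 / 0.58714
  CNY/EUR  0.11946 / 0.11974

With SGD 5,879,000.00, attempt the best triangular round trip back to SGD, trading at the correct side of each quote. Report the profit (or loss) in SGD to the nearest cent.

Net profit: SGD 70,631.71

Best loop SGD → CNY → EUR → SGD:
SGD 5,879,000.00 × 4.9740 (sell SGD at bid) = CNY 29,242,146.00
CNY 29,242,146.00 × 0.11946 (sell CNY at bid) = EUR 3,493,266.76
EUR 3,493,266.76 ÷ 0.58714 (buy SGD at ask) = SGD 5,949,631.71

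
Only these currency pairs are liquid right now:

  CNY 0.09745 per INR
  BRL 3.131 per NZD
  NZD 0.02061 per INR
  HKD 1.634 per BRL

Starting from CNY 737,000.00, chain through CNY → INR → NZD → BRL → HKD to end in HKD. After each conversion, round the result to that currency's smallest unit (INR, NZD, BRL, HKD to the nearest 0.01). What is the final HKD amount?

CNY 737,000.00 ÷ 0.09745 = INR 7,562,852.74
INR 7,562,852.74 × 0.02061 = NZD 155,870.39
NZD 155,870.39 × 3.131 = BRL 488,030.19
BRL 488,030.19 × 1.634 = HKD 797,441.33

HKD 797,441.33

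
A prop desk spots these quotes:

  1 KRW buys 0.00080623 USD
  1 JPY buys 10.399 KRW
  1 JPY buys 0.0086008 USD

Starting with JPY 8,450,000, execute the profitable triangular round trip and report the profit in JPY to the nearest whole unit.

Profit: JPY 218,521

Profitable loop is JPY → USD → KRW → JPY:
JPY 8,450,000 × 0.0086008 = USD 72,676.76
USD 72,676.76 ÷ 0.00080623 = KRW 90,143,954
KRW 90,143,954 ÷ 10.399 = JPY 8,668,521
Profit = JPY 8,668,521 − JPY 8,450,000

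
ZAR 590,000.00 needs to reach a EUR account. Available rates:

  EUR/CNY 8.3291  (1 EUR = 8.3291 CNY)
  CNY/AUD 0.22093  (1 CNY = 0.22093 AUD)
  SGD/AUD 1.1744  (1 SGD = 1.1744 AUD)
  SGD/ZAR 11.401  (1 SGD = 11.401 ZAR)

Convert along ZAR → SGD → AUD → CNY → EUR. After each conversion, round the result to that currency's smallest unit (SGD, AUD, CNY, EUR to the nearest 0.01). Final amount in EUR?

ZAR 590,000.00 ÷ 11.401 = SGD 51,749.85
SGD 51,749.85 × 1.1744 = AUD 60,775.02
AUD 60,775.02 ÷ 0.22093 = CNY 275,087.22
CNY 275,087.22 ÷ 8.3291 = EUR 33,027.24

EUR 33,027.24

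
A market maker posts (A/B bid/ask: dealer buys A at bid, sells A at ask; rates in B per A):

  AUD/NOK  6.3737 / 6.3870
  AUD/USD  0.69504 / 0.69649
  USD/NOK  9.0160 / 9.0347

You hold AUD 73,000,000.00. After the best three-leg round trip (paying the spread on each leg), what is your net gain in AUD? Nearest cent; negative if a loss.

Best loop AUD → NOK → USD → AUD:
AUD 73,000,000.00 × 6.3737 (sell AUD at bid) = NOK 465,280,100.00
NOK 465,280,100.00 ÷ 9.0347 (buy USD at ask) = USD 51,499,230.74
USD 51,499,230.74 ÷ 0.69649 (buy AUD at ask) = AUD 73,941,091.39

Net profit: AUD 941,091.39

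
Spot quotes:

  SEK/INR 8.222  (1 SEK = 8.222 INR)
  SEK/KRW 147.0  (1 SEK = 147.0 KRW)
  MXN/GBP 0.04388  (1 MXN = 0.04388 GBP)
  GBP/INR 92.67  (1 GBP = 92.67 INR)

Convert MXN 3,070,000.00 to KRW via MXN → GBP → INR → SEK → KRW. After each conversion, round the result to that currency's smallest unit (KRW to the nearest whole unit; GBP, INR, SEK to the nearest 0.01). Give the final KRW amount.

KRW 223,194,773

MXN 3,070,000.00 × 0.04388 = GBP 134,711.60
GBP 134,711.60 × 92.67 = INR 12,483,723.97
INR 12,483,723.97 ÷ 8.222 = SEK 1,518,331.79
SEK 1,518,331.79 × 147.0 = KRW 223,194,773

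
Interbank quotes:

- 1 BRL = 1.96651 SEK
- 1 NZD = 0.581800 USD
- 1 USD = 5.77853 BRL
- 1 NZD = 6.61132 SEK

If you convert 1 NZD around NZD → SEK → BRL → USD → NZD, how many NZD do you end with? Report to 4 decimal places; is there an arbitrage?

1.0000 (no arbitrage)

Around NZD → SEK → BRL → USD → NZD: 1 × 6.61132 ÷ 1.96651 ÷ 5.77853 ÷ 0.581800 = 1.000002
Product ≈ 1 (deviation 0.000%, within rounding noise).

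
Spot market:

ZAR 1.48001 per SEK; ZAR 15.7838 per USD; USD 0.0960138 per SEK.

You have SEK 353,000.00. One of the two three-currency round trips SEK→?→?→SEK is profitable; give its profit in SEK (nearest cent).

Profitable loop is SEK → USD → ZAR → SEK:
SEK 353,000.00 × 0.0960138 = USD 33,892.87
USD 33,892.87 × 15.7838 = ZAR 534,958.30
ZAR 534,958.30 ÷ 1.48001 = SEK 361,455.87
Profit = SEK 361,455.87 − SEK 353,000.00

Profit: SEK 8,455.87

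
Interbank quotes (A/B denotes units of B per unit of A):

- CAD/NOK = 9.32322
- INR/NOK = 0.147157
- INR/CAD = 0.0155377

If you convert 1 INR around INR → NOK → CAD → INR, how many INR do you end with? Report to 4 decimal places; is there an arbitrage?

Around INR → NOK → CAD → INR: 1 × 0.147157 ÷ 9.32322 ÷ 0.0155377 = 1.015847
Product > 1; profitable direction is INR → NOK → CAD → INR.

1.0158 (arbitrage exists)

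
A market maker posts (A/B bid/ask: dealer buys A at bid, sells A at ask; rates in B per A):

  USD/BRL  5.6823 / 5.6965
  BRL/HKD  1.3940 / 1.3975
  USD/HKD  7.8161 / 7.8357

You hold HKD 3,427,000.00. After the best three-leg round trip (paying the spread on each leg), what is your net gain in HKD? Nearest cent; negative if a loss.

Best loop HKD → USD → BRL → HKD:
HKD 3,427,000.00 ÷ 7.8357 (buy USD at ask) = USD 437,357.22
USD 437,357.22 × 5.6823 (sell USD at bid) = BRL 2,485,194.95
BRL 2,485,194.95 × 1.3940 (sell BRL at bid) = HKD 3,464,361.77

Net profit: HKD 37,361.77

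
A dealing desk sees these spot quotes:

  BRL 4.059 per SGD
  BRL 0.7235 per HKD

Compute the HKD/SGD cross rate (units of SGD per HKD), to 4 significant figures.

1 HKD × 0.7235 = 0.7235 BRL
0.7235 BRL ÷ 4.059 = 0.178246 SGD

HKD/SGD = 0.1782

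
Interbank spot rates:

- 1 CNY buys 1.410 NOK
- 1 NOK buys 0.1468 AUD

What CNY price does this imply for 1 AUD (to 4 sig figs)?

AUD/CNY = 4.831

1 AUD ÷ 0.1468 = 6.81199 NOK
6.81199 NOK ÷ 1.410 = 4.8312 CNY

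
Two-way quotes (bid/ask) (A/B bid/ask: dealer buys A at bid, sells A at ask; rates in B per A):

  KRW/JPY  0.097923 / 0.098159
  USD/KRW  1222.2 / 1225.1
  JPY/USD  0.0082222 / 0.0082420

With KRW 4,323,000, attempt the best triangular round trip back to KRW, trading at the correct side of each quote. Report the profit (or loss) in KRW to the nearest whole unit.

Net profit: KRW 38,651

Best loop KRW → USD → JPY → KRW:
KRW 4,323,000 ÷ 1225.1 (buy USD at ask) = USD 3,528.69
USD 3,528.69 ÷ 0.0082420 (buy JPY at ask) = JPY 428,135
JPY 428,135 ÷ 0.098159 (buy KRW at ask) = KRW 4,361,651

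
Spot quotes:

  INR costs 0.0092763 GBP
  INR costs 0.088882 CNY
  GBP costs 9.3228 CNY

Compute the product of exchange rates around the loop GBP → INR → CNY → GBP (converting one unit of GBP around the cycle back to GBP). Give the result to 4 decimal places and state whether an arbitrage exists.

Around GBP → INR → CNY → GBP: 1 ÷ 0.0092763 × 0.088882 ÷ 9.3228 = 1.027762
Product > 1; profitable direction is GBP → INR → CNY → GBP.

1.0278 (arbitrage exists)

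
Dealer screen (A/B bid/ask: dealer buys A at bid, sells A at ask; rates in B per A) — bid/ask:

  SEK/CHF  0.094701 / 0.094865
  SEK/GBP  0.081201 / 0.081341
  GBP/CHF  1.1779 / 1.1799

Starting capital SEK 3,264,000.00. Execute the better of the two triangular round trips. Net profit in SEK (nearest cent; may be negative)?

Net profit: SEK 26,894.34

Best loop SEK → GBP → CHF → SEK:
SEK 3,264,000.00 × 0.081201 (sell SEK at bid) = GBP 265,040.06
GBP 265,040.06 × 1.1779 (sell GBP at bid) = CHF 312,190.69
CHF 312,190.69 ÷ 0.094865 (buy SEK at ask) = SEK 3,290,894.34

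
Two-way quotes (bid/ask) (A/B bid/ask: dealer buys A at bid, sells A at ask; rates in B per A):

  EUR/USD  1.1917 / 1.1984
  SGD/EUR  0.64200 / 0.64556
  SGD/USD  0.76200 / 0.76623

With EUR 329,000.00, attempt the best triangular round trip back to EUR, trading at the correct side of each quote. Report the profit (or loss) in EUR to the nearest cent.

Best loop EUR → USD → SGD → EUR:
EUR 329,000.00 × 1.1917 (sell EUR at bid) = USD 392,069.30
USD 392,069.30 ÷ 0.76623 (buy SGD at ask) = SGD 511,686.18
SGD 511,686.18 × 0.64200 (sell SGD at bid) = EUR 328,502.53

Net result: EUR -497.47 (no profitable arbitrage after spreads)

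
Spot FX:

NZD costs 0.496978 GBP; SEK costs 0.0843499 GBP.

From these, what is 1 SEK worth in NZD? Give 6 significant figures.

SEK/NZD = 0.169726

1 SEK × 0.0843499 = 0.0843499 GBP
0.0843499 GBP ÷ 0.496978 = 0.169726 NZD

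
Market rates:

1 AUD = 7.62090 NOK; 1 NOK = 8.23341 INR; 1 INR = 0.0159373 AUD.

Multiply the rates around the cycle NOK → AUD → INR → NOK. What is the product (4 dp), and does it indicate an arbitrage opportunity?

Around NOK → AUD → INR → NOK: 1 ÷ 7.62090 ÷ 0.0159373 ÷ 8.23341 = 0.999998
Product ≈ 1 (deviation 0.000%, within rounding noise).

1.0000 (no arbitrage)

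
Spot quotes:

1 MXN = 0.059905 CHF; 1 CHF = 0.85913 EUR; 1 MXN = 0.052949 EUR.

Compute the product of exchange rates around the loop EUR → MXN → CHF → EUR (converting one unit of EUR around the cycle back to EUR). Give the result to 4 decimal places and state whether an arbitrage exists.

0.9720 (arbitrage exists)

Around EUR → MXN → CHF → EUR: 1 ÷ 0.052949 × 0.059905 × 0.85913 = 0.971995
Product < 1; profitable direction is EUR → CHF → MXN → EUR.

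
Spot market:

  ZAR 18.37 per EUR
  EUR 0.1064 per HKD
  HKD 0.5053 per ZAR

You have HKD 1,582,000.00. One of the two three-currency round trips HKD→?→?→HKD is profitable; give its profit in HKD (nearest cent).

Profitable loop is HKD → ZAR → EUR → HKD:
HKD 1,582,000.00 ÷ 0.5053 = ZAR 3,130,813.38
ZAR 3,130,813.38 ÷ 18.37 = EUR 170,430.78
EUR 170,430.78 ÷ 0.1064 = HKD 1,601,793.02
Profit = HKD 1,601,793.02 − HKD 1,582,000.00

Profit: HKD 19,793.02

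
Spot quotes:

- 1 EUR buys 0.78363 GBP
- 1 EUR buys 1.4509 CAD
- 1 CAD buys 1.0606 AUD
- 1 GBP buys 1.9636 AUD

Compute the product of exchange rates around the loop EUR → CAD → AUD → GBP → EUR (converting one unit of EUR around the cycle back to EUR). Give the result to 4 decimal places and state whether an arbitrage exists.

1.0001 (no arbitrage)

Around EUR → CAD → AUD → GBP → EUR: 1 × 1.4509 × 1.0606 ÷ 1.9636 ÷ 0.78363 = 1.000058
Product ≈ 1 (deviation 0.006%, within rounding noise).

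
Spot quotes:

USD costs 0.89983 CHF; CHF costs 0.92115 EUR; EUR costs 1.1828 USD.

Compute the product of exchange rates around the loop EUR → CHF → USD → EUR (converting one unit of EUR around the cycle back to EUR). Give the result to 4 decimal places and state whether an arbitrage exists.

Around EUR → CHF → USD → EUR: 1 ÷ 0.92115 ÷ 0.89983 ÷ 1.1828 = 1.019995
Product > 1; profitable direction is EUR → CHF → USD → EUR.

1.0200 (arbitrage exists)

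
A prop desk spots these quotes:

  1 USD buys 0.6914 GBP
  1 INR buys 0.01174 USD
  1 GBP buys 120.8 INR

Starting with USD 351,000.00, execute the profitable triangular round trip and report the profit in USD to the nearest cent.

Profitable loop is USD → INR → GBP → USD:
USD 351,000.00 ÷ 0.01174 = INR 29,897,785.35
INR 29,897,785.35 ÷ 120.8 = GBP 247,498.22
GBP 247,498.22 ÷ 0.6914 = USD 357,966.77
Profit = USD 357,966.77 − USD 351,000.00

Profit: USD 6,966.77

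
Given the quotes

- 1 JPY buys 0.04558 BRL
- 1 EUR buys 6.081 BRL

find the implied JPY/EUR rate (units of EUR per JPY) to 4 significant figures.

1 JPY × 0.04558 = 0.04558 BRL
0.04558 BRL ÷ 6.081 = 0.00749548 EUR

JPY/EUR = 0.007495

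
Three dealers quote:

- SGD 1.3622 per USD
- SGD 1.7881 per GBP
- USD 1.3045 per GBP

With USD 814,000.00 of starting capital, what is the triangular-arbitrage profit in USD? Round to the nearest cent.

Profitable loop is USD → GBP → SGD → USD:
USD 814,000.00 ÷ 1.3045 = GBP 623,993.87
GBP 623,993.87 × 1.7881 = SGD 1,115,763.43
SGD 1,115,763.43 ÷ 1.3622 = USD 819,089.29
Profit = USD 819,089.29 − USD 814,000.00

Profit: USD 5,089.29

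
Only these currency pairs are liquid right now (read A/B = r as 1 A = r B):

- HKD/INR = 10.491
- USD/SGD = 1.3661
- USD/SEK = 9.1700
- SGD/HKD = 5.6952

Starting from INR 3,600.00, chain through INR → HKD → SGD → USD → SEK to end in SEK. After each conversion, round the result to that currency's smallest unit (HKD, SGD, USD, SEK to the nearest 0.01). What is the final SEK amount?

SEK 404.40

INR 3,600.00 ÷ 10.491 = HKD 343.15
HKD 343.15 ÷ 5.6952 = SGD 60.25
SGD 60.25 ÷ 1.3661 = USD 44.10
USD 44.10 × 9.1700 = SEK 404.40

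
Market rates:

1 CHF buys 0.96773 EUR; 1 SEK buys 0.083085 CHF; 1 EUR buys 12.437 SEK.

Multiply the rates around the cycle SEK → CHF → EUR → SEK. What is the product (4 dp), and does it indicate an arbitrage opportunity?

1.0000 (no arbitrage)

Around SEK → CHF → EUR → SEK: 1 × 0.083085 × 0.96773 × 12.437 = 0.999983
Product ≈ 1 (deviation 0.002%, within rounding noise).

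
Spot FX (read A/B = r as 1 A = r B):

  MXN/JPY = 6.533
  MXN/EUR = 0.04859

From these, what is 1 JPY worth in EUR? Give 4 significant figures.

1 JPY ÷ 6.533 = 0.153069 MXN
0.153069 MXN × 0.04859 = 0.00743762 EUR

JPY/EUR = 0.007438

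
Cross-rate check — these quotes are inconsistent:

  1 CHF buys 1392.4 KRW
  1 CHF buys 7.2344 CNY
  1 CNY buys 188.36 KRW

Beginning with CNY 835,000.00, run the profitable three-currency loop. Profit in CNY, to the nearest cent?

Profitable loop is CNY → CHF → KRW → CNY:
CNY 835,000.00 ÷ 7.2344 = CHF 115,420.77
CHF 115,420.77 × 1392.4 = KRW 160,711,877
KRW 160,711,877 ÷ 188.36 = CNY 853,216.59
Profit = CNY 853,216.59 − CNY 835,000.00

Profit: CNY 18,216.59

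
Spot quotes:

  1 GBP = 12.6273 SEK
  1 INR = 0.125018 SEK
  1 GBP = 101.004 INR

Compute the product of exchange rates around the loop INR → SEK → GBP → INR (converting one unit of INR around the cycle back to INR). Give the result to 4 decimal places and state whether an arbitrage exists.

Around INR → SEK → GBP → INR: 1 × 0.125018 ÷ 12.6273 × 101.004 = 1.000001
Product ≈ 1 (deviation 0.000%, within rounding noise).

1.0000 (no arbitrage)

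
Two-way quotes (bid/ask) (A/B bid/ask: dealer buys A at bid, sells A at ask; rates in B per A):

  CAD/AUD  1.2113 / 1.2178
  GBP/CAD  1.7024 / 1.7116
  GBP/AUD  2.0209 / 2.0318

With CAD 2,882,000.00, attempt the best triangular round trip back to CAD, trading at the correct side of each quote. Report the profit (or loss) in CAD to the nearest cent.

Net profit: CAD 43,003.22

Best loop CAD → AUD → GBP → CAD:
CAD 2,882,000.00 × 1.2113 (sell CAD at bid) = AUD 3,490,966.60
AUD 3,490,966.60 ÷ 2.0318 (buy GBP at ask) = GBP 1,718,164.48
GBP 1,718,164.48 × 1.7024 (sell GBP at bid) = CAD 2,925,003.22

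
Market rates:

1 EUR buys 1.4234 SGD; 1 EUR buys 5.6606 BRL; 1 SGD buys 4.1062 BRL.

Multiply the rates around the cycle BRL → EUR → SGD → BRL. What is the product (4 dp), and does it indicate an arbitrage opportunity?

Around BRL → EUR → SGD → BRL: 1 ÷ 5.6606 × 1.4234 × 4.1062 = 1.032535
Product > 1; profitable direction is BRL → EUR → SGD → BRL.

1.0325 (arbitrage exists)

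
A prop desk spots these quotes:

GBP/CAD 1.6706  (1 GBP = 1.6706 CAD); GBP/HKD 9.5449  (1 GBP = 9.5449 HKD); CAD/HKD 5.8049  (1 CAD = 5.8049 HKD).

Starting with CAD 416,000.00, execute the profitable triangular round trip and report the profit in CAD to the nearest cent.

Profit: CAD 6,658.07

Profitable loop is CAD → HKD → GBP → CAD:
CAD 416,000.00 × 5.8049 = HKD 2,414,838.40
HKD 2,414,838.40 ÷ 9.5449 = GBP 252,997.77
GBP 252,997.77 × 1.6706 = CAD 422,658.07
Profit = CAD 422,658.07 − CAD 416,000.00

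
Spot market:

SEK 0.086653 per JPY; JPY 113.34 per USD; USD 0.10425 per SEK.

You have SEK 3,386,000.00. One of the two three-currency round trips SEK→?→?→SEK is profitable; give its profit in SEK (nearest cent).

Profit: SEK 80,808.31

Profitable loop is SEK → USD → JPY → SEK:
SEK 3,386,000.00 × 0.10425 = USD 352,990.50
USD 352,990.50 × 113.34 = JPY 40,007,943
JPY 40,007,943 × 0.086653 = SEK 3,466,808.31
Profit = SEK 3,466,808.31 − SEK 3,386,000.00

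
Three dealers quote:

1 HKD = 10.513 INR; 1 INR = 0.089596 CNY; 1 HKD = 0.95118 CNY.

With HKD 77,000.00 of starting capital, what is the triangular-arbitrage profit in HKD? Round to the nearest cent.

Profitable loop is HKD → CNY → INR → HKD:
HKD 77,000.00 × 0.95118 = CNY 73,240.86
CNY 73,240.86 ÷ 0.089596 = INR 817,456.81
INR 817,456.81 ÷ 10.513 = HKD 77,756.76
Profit = HKD 77,756.76 − HKD 77,000.00

Profit: HKD 756.76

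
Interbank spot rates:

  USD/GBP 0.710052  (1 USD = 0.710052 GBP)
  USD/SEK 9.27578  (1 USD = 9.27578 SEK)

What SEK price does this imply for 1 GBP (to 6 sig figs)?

1 GBP ÷ 0.710052 = 1.40835 USD
1.40835 USD × 9.27578 = 13.0635 SEK

GBP/SEK = 13.0635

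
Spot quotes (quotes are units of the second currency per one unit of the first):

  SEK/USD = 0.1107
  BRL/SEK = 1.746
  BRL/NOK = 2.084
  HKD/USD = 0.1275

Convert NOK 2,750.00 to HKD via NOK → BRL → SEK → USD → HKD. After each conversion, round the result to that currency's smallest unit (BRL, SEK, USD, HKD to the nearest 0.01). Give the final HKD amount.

HKD 2,000.39

NOK 2,750.00 ÷ 2.084 = BRL 1,319.58
BRL 1,319.58 × 1.746 = SEK 2,303.99
SEK 2,303.99 × 0.1107 = USD 255.05
USD 255.05 ÷ 0.1275 = HKD 2,000.39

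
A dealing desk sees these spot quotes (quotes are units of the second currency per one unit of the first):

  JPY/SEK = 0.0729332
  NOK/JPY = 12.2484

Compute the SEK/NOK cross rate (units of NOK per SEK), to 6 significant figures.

SEK/NOK = 1.11943

1 SEK ÷ 0.0729332 = 13.7112 JPY
13.7112 JPY ÷ 12.2484 = 1.11943 NOK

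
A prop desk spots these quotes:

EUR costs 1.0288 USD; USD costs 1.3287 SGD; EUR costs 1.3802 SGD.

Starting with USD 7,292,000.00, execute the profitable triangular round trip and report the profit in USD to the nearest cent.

Profit: USD 70,592.98

Profitable loop is USD → EUR → SGD → USD:
USD 7,292,000.00 ÷ 1.0288 = EUR 7,087,869.36
EUR 7,087,869.36 × 1.3802 = SGD 9,782,677.29
SGD 9,782,677.29 ÷ 1.3287 = USD 7,362,592.98
Profit = USD 7,362,592.98 − USD 7,292,000.00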